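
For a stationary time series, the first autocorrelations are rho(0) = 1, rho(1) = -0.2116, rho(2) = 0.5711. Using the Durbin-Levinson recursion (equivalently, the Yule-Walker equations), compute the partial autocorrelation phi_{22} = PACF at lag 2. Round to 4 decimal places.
\phi_{22} = 0.5510

The PACF at lag k is phi_{kk}, the last component of the solution
to the Yule-Walker system G_k phi = r_k where
  (G_k)_{ij} = rho(|i - j|), (r_k)_i = rho(i), i,j = 1..k.
Equivalently, Durbin-Levinson gives phi_{kk} iteratively:
  phi_{11} = rho(1)
  phi_{kk} = [rho(k) - sum_{j=1..k-1} phi_{k-1,j} rho(k-j)]
            / [1 - sum_{j=1..k-1} phi_{k-1,j} rho(j)],
  phi_{k,j} = phi_{k-1,j} - phi_{kk} phi_{k-1,k-j},  j = 1..k-1.
Step k = 1:
  phi_11 = rho(1) = -0.2116.
Step k = 2:
  phi_22 = [rho(2) - phi_11 rho(1)] / [1 - phi_11 rho(1)] = [0.5711 - (-0.2116)(-0.2116)] / [1 - (-0.2116)(-0.2116)]
         = 0.52632544 / 0.95522544 = 0.551.
Therefore phi_{22} = 0.5510.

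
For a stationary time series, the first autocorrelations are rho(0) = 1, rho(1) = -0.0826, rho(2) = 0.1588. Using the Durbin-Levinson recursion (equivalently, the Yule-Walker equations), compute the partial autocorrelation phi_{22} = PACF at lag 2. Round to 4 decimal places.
\phi_{22} = 0.1530

The PACF at lag k is phi_{kk}, the last component of the solution
to the Yule-Walker system G_k phi = r_k where
  (G_k)_{ij} = rho(|i - j|), (r_k)_i = rho(i), i,j = 1..k.
Equivalently, Durbin-Levinson gives phi_{kk} iteratively:
  phi_{11} = rho(1)
  phi_{kk} = [rho(k) - sum_{j=1..k-1} phi_{k-1,j} rho(k-j)]
            / [1 - sum_{j=1..k-1} phi_{k-1,j} rho(j)],
  phi_{k,j} = phi_{k-1,j} - phi_{kk} phi_{k-1,k-j},  j = 1..k-1.
Step k = 1:
  phi_11 = rho(1) = -0.0826.
Step k = 2:
  phi_22 = [rho(2) - phi_11 rho(1)] / [1 - phi_11 rho(1)] = [0.1588 - (-0.0826)(-0.0826)] / [1 - (-0.0826)(-0.0826)]
         = 0.15197724 / 0.99317724 = 0.153.
Therefore phi_{22} = 0.1530.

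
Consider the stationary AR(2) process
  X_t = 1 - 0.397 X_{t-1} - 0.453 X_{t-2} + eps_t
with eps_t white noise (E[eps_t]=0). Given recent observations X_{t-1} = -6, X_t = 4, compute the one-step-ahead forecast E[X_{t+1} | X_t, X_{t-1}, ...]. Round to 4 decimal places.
E[X_{t+1} \mid \mathcal F_t] = 2.1300

For an AR(p) model X_t = c + sum_i phi_i X_{t-i} + eps_t, the
one-step-ahead conditional mean is
  E[X_{t+1} | X_t, ...] = c + sum_i phi_i X_{t+1-i}.
Substitute known values:
  E[X_{t+1} | ...] = 1 + (-0.397) * (4) + (-0.453) * (-6)
                   = 2.1300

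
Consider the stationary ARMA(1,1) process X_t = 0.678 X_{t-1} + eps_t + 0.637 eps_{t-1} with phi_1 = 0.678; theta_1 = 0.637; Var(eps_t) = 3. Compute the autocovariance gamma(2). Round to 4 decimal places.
\gamma(2) = 7.0882

Multiply the model equation by X_{t-k} and take expectations. With theta_0 = psi_0 = 1 and psi_j the MA(infinity) weights, this gives
  gamma(k) - sum_i phi_i gamma(k-i) = c_k,
  c_k = sigma^2 * sum_{j=k..q} theta_j psi_{j-k}   (c_k = 0 for k > q),
using gamma(-m) = gamma(m).
psi-weights needed (psi_j = theta_j + sum_i phi_i psi_{j-i}):
  psi_1 = theta_1 + phi_1 = 0.637 + (0.678) = 1.315
Right-hand sides:
  c_0 = sigma^2 (1 + theta_1 psi_1) = 3 * (1 + (0.637)(1.315)) = 3 * 1.837655 = 5.512965
  c_1 = sigma^2 theta_1 = 3 * (0.637) = 1.911
  c_2 = 0
Equations for k = 0 and k = 1 (AR order 1):
  gamma(0) = phi_1 gamma(1) + c_0
  gamma(1) = phi_1 gamma(0) + c_1
Substituting the second into the first: gamma(0) (1 - phi_1^2) = c_0 + phi_1 c_1, so
  gamma(0) = (c_0 + phi_1 c_1) / (1 - phi_1^2) = (5.512965 + (0.678)(1.911)) / (1 - (0.678)^2) = 6.808623 / 0.540316 = 12.601187.
  gamma(1) = phi_1 gamma(0) + c_1 = (0.678)(12.601187) + (1.911) = 10.454605.
For k = 2 (> q): gamma(2) = phi_1 gamma(1) = (0.678)(10.454605) = 7.088222.
Therefore gamma(2) = 7.0882 (to 4 decimal places).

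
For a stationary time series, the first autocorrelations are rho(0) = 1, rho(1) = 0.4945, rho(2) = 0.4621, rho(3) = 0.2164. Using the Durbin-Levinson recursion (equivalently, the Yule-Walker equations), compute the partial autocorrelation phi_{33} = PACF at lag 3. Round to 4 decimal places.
\phi_{33} = -0.1280

The PACF at lag k is phi_{kk}, the last component of the solution
to the Yule-Walker system G_k phi = r_k where
  (G_k)_{ij} = rho(|i - j|), (r_k)_i = rho(i), i,j = 1..k.
Equivalently, Durbin-Levinson gives phi_{kk} iteratively:
  phi_{11} = rho(1)
  phi_{kk} = [rho(k) - sum_{j=1..k-1} phi_{k-1,j} rho(k-j)]
            / [1 - sum_{j=1..k-1} phi_{k-1,j} rho(j)],
  phi_{k,j} = phi_{k-1,j} - phi_{kk} phi_{k-1,k-j},  j = 1..k-1.
Step k = 1:
  phi_11 = rho(1) = 0.4945.
Step k = 2:
  phi_22 = [rho(2) - phi_11 rho(1)] / [1 - phi_11 rho(1)] = [0.4621 - (0.4945)(0.4945)] / [1 - (0.4945)(0.4945)]
         = 0.21756975 / 0.75546975 = 0.287993.
  Update: phi_21 = phi_11 - phi_22 phi_11 = 0.4945 - (0.287993)(0.4945) = 0.352088.
Step k = 3:
  phi_33 = [rho(3) - phi_21 rho(2) - phi_22 rho(1)] / [1 - phi_21 rho(1) - phi_22 rho(2)]
    numerator   = 0.2164 - (0.352088)(0.4621) - (0.287993)(0.4945) = -0.08871207
    denominator = 1 - (0.352088)(0.4945) - (0.287993)(0.4621) = 0.69281126
  phi_33 = -0.08871207 / 0.69281126 = -0.128.
Therefore phi_{33} = -0.1280.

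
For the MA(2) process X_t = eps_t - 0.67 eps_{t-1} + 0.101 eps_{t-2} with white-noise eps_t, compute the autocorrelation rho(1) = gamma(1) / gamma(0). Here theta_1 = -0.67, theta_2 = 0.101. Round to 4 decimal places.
\rho(1) = -0.5056

For an MA(q) process with theta_0 = 1, the autocovariance is
  gamma(k) = sigma^2 * sum_{i=0..q-k} theta_i * theta_{i+k},
and rho(k) = gamma(k) / gamma(0). Sigma^2 cancels.
  numerator   = (1)*(-0.67) + (-0.67)*(0.101) = -0.73767.
  denominator = (1)^2 + (-0.67)^2 + (0.101)^2 = 1.459101.
  rho(1) = -0.73767 / 1.459101 = -0.5056.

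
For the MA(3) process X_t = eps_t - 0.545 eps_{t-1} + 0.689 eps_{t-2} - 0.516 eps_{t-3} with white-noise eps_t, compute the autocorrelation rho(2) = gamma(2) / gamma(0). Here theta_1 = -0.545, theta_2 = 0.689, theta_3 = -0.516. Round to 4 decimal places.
\rho(2) = 0.4761

For an MA(q) process with theta_0 = 1, the autocovariance is
  gamma(k) = sigma^2 * sum_{i=0..q-k} theta_i * theta_{i+k},
and rho(k) = gamma(k) / gamma(0). Sigma^2 cancels.
  numerator   = (1)*(0.689) + (-0.545)*(-0.516) = 0.97022.
  denominator = (1)^2 + (-0.545)^2 + (0.689)^2 + (-0.516)^2 = 2.038002.
  rho(2) = 0.97022 / 2.038002 = 0.4761.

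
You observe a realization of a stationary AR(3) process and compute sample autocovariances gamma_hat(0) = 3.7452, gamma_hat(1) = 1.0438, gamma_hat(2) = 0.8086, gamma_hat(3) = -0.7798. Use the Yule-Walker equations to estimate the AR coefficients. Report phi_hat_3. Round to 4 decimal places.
\hat\phi_{3} = -0.3340

The Yule-Walker equations for an AR(p) process read, in matrix form,
  Gamma_p phi = r_p,   with   (Gamma_p)_{ij} = gamma(|i - j|),
                       (r_p)_i = gamma(i),   i,j = 1..p.
Substitute the sample gammas (Toeplitz matrix and right-hand side of size 3):
  Gamma_p = [[3.7452, 1.0438, 0.8086], [1.0438, 3.7452, 1.0438], [0.8086, 1.0438, 3.7452]]
  r_p     = [1.0438, 0.8086, -0.7798]
Written out (R1..R3):
  (R1) 3.7452 phi_1 + 1.0438 phi_2 + 0.8086 phi_3 = 1.0438
  (R2) 1.0438 phi_1 + 3.7452 phi_2 + 1.0438 phi_3 = 0.8086
  (R3) 0.8086 phi_1 + 1.0438 phi_2 + 3.7452 phi_3 = -0.7798
Gaussian elimination:
  R2 <- R2 - (1.0438/3.7452) R1 = R2 - (0.278703) R1:  3.454289 phi_2 + 0.81844 phi_3 = 0.517689
  R3 <- R3 - (0.8086/3.7452) R1 = R3 - (0.215903) R1:  0.81844 phi_2 + 3.570621 phi_3 = -1.00516
  R3 <- R3 - (0.81844/3.454289) R2 = R3 - (0.236935) R2:  3.376704 phi_3 = -1.127818
Back-substitution:
  phi_hat_3 = -1.127818 / 3.376704 = -0.334
  phi_hat_2 = (0.517689 - (0.81844)(-0.334)) / 3.454289 = 0.229005
  phi_hat_1 = (1.0438 - (1.0438)(0.229005) - (0.8086)(-0.334)) / 3.7452 = 0.286991
So phi_hat = [0.2870, 0.2290, -0.3340].
Therefore phi_hat_3 = -0.3340.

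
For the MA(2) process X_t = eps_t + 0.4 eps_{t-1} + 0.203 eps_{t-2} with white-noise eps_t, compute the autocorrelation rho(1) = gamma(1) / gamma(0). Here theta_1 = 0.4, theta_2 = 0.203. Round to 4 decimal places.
\rho(1) = 0.4006

For an MA(q) process with theta_0 = 1, the autocovariance is
  gamma(k) = sigma^2 * sum_{i=0..q-k} theta_i * theta_{i+k},
and rho(k) = gamma(k) / gamma(0). Sigma^2 cancels.
  numerator   = (1)*(0.4) + (0.4)*(0.203) = 0.4812.
  denominator = (1)^2 + (0.4)^2 + (0.203)^2 = 1.201209.
  rho(1) = 0.4812 / 1.201209 = 0.4006.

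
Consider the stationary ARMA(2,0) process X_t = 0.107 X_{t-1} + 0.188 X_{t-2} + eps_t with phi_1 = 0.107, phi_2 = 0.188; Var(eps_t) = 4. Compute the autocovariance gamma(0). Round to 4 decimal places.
\gamma(0) = 4.2198

Multiply the model equation by X_{t-k} and take expectations. With theta_0 = psi_0 = 1 and psi_j the MA(infinity) weights, this gives
  gamma(k) - sum_i phi_i gamma(k-i) = c_k,
  c_k = sigma^2 * sum_{j=k..q} theta_j psi_{j-k}   (c_k = 0 for k > q),
using gamma(-m) = gamma(m).
Pure AR (q = 0): c_0 = sigma^2 = 4, c_k = 0 for k >= 1.
Equations for k = 0, 1, 2 (AR order 2, c_2 = 0):
  (E0) gamma(0) = phi_1 gamma(1) + phi_2 gamma(2) + c_0
  (E1) gamma(1) = phi_1 gamma(0) + phi_2 gamma(1) + c_1
  (E2) gamma(2) = phi_1 gamma(1) + phi_2 gamma(0)
From (E1): gamma(1) = A gamma(0) + B with
  A = phi_1 / (1 - phi_2) = 0.107 / 0.812 = 0.131773,   B = c_1 / (1 - phi_2) = 0 / 0.812 = 0.
Insert (E2) into (E0): gamma(0) (1 - phi_2^2) = phi_1 (1 + phi_2) gamma(1) + c_0.
  phi_1 (1 + phi_2) = (0.107)(1.188) = 0.127116,   1 - phi_2^2 = 0.964656.
Replace gamma(1) by A gamma(0) + B and collect gamma(0):
  gamma(0) [0.964656 - (0.127116)(0.131773)] = c_0 = 4
  gamma(0) * 0.947905 = 4
  gamma(0) = 4 / 0.947905 = 4.21983.
Therefore gamma(0) = 4.2198 (to 4 decimal places).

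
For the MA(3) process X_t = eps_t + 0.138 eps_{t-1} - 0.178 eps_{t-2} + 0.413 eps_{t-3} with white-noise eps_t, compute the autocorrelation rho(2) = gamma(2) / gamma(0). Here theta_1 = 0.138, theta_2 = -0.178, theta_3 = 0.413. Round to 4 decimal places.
\rho(2) = -0.0991

For an MA(q) process with theta_0 = 1, the autocovariance is
  gamma(k) = sigma^2 * sum_{i=0..q-k} theta_i * theta_{i+k},
and rho(k) = gamma(k) / gamma(0). Sigma^2 cancels.
  numerator   = (1)*(-0.178) + (0.138)*(0.413) = -0.121006.
  denominator = (1)^2 + (0.138)^2 + (-0.178)^2 + (0.413)^2 = 1.221297.
  rho(2) = -0.121006 / 1.221297 = -0.0991.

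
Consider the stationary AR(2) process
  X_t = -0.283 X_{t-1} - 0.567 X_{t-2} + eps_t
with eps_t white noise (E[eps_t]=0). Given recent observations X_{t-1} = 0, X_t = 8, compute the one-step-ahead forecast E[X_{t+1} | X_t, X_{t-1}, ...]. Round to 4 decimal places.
E[X_{t+1} \mid \mathcal F_t] = -2.2640

For an AR(p) model X_t = c + sum_i phi_i X_{t-i} + eps_t, the
one-step-ahead conditional mean is
  E[X_{t+1} | X_t, ...] = c + sum_i phi_i X_{t+1-i}.
Substitute known values:
  E[X_{t+1} | ...] = (-0.283) * (8) + (-0.567) * (0)
                   = -2.2640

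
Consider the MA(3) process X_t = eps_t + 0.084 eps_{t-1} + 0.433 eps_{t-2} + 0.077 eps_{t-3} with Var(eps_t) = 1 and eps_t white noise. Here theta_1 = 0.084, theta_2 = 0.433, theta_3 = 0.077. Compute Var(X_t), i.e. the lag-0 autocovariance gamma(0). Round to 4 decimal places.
\gamma(0) = 1.2005

For an MA(q) process X_t = eps_t + sum_i theta_i eps_{t-i} with
Var(eps_t) = sigma^2, the variance is
  gamma(0) = sigma^2 * (1 + sum_i theta_i^2).
  sum_i theta_i^2 = (0.084)^2 + (0.433)^2 + (0.077)^2 = 0.007056 + 0.187489 + 0.005929 = 0.200474.
  gamma(0) = 1 * (1 + 0.200474) = 1 * 1.200474 = 1.200474, which rounds to 1.2005.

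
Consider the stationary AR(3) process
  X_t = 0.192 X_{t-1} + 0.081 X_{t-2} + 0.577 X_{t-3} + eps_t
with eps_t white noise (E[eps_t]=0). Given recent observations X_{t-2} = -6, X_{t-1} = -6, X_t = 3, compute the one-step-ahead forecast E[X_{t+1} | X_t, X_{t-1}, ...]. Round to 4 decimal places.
E[X_{t+1} \mid \mathcal F_t] = -3.3720

For an AR(p) model X_t = c + sum_i phi_i X_{t-i} + eps_t, the
one-step-ahead conditional mean is
  E[X_{t+1} | X_t, ...] = c + sum_i phi_i X_{t+1-i}.
Substitute known values:
  E[X_{t+1} | ...] = (0.192) * (3) + (0.081) * (-6) + (0.577) * (-6)
                   = -3.3720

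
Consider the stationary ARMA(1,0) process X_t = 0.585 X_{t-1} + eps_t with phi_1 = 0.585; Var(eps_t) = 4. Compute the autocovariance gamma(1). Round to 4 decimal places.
\gamma(1) = 3.5574

Multiply the model equation by X_{t-k} and take expectations. With theta_0 = psi_0 = 1 and psi_j the MA(infinity) weights, this gives
  gamma(k) - sum_i phi_i gamma(k-i) = c_k,
  c_k = sigma^2 * sum_{j=k..q} theta_j psi_{j-k}   (c_k = 0 for k > q),
using gamma(-m) = gamma(m).
Pure AR (q = 0): c_0 = sigma^2 = 4, c_k = 0 for k >= 1.
Equations for k = 0 and k = 1 (AR order 1):
  gamma(0) = phi_1 gamma(1) + c_0
  gamma(1) = phi_1 gamma(0) + c_1
Substituting the second into the first: gamma(0) (1 - phi_1^2) = c_0 + phi_1 c_1, so
  gamma(0) = c_0 / (1 - phi_1^2) = 4 / (1 - (0.585)^2) = 4 / 0.657775 = 6.081107.
  gamma(1) = phi_1 gamma(0) = (0.585)(6.081107) = 3.557447.
Therefore gamma(1) = 3.5574 (to 4 decimal places).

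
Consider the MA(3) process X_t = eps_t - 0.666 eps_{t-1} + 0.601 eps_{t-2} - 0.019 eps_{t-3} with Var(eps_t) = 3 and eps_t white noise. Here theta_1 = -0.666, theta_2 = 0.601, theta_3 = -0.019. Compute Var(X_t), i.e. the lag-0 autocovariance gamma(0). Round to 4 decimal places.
\gamma(0) = 5.4154

For an MA(q) process X_t = eps_t + sum_i theta_i eps_{t-i} with
Var(eps_t) = sigma^2, the variance is
  gamma(0) = sigma^2 * (1 + sum_i theta_i^2).
  sum_i theta_i^2 = (-0.666)^2 + (0.601)^2 + (-0.019)^2 = 0.443556 + 0.361201 + 0.000361 = 0.805118.
  gamma(0) = 3 * (1 + 0.805118) = 3 * 1.805118 = 5.415354, which rounds to 5.4154.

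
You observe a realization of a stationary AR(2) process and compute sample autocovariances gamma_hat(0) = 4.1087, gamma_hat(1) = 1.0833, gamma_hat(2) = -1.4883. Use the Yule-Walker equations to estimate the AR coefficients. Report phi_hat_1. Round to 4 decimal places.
\hat\phi_{1} = 0.3860

The Yule-Walker equations for an AR(p) process read, in matrix form,
  Gamma_p phi = r_p,   with   (Gamma_p)_{ij} = gamma(|i - j|),
                       (r_p)_i = gamma(i),   i,j = 1..p.
Substitute the sample gammas (Toeplitz matrix and right-hand side of size 2):
  Gamma_p = [[4.1087, 1.0833], [1.0833, 4.1087]]
  r_p     = [1.0833, -1.4883]
Written out:
  4.1087 phi_1 + 1.0833 phi_2 = 1.0833
  1.0833 phi_1 + 4.1087 phi_2 = -1.4883
Solve by Cramer's rule:
  det = gamma(0)^2 - gamma(1)^2 = (4.1087)^2 - (1.0833)^2 = 16.88141569 - 1.17353889 = 15.7078768
  phi_hat_1 = [gamma(1) gamma(0) - gamma(1) gamma(2)] / det = [(1.0833)(4.1087) - (1.0833)(-1.4883)] / 15.7078768 = 6.0632301 / 15.7078768 = 0.386
  phi_hat_2 = [gamma(0) gamma(2) - gamma(1)^2] / det = [(4.1087)(-1.4883) - (1.0833)^2] / 15.7078768 = -7.2885171 / 15.7078768 = -0.464
So phi_hat = [0.3860, -0.4640].
Therefore phi_hat_1 = 0.3860.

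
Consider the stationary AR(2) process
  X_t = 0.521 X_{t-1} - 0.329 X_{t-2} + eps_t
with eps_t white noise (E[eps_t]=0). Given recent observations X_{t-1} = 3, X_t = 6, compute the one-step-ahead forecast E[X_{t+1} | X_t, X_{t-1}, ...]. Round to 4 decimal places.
E[X_{t+1} \mid \mathcal F_t] = 2.1390

For an AR(p) model X_t = c + sum_i phi_i X_{t-i} + eps_t, the
one-step-ahead conditional mean is
  E[X_{t+1} | X_t, ...] = c + sum_i phi_i X_{t+1-i}.
Substitute known values:
  E[X_{t+1} | ...] = (0.521) * (6) + (-0.329) * (3)
                   = 2.1390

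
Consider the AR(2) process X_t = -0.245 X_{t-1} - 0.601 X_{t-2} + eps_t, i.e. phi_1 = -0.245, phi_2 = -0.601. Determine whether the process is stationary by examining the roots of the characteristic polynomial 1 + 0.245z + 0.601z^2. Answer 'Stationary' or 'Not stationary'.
\text{Stationary}

The AR(p) characteristic polynomial is P(z) = 1 + 0.245z + 0.601z^2.
Stationarity requires all roots to lie outside the unit circle, i.e. |z| > 1 for every root.
Set 1 + (0.245) z + (0.601) z^2 = 0, i.e. a z^2 + b z + c = 0 with a = 0.601, b = 0.245, c = 1.
Discriminant D = b^2 - 4ac = (0.245)^2 - 4*(0.601)*1 = 0.060025 - (2.404) = -2.343975.
D < 0, so the roots are the complex-conjugate pair z = (-b +/- i sqrt(-D)) / (2a) = -0.2038 +/- 1.2737i.
For a conjugate pair |z|^2 = z * conj(z) = (product of roots) = c/a = 1/(0.601) = 1.663894, so |z| = sqrt(1.663894) = 1.2899 for both roots.
Moduli of all roots: 1.2899, 1.2899.
All moduli strictly greater than 1? Yes.
Verdict: Stationary.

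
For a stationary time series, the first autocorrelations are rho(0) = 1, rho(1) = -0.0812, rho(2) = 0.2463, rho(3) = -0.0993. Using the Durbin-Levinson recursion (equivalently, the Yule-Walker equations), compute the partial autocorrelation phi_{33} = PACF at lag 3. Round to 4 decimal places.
\phi_{33} = -0.0690

The PACF at lag k is phi_{kk}, the last component of the solution
to the Yule-Walker system G_k phi = r_k where
  (G_k)_{ij} = rho(|i - j|), (r_k)_i = rho(i), i,j = 1..k.
Equivalently, Durbin-Levinson gives phi_{kk} iteratively:
  phi_{11} = rho(1)
  phi_{kk} = [rho(k) - sum_{j=1..k-1} phi_{k-1,j} rho(k-j)]
            / [1 - sum_{j=1..k-1} phi_{k-1,j} rho(j)],
  phi_{k,j} = phi_{k-1,j} - phi_{kk} phi_{k-1,k-j},  j = 1..k-1.
Step k = 1:
  phi_11 = rho(1) = -0.0812.
Step k = 2:
  phi_22 = [rho(2) - phi_11 rho(1)] / [1 - phi_11 rho(1)] = [0.2463 - (-0.0812)(-0.0812)] / [1 - (-0.0812)(-0.0812)]
         = 0.23970656 / 0.99340656 = 0.241298.
  Update: phi_21 = phi_11 - phi_22 phi_11 = -0.0812 - (0.241298)(-0.0812) = -0.061607.
Step k = 3:
  phi_33 = [rho(3) - phi_21 rho(2) - phi_22 rho(1)] / [1 - phi_21 rho(1) - phi_22 rho(2)]
    numerator   = -0.0993 - (-0.061607)(0.2463) - (0.241298)(-0.0812) = -0.06453292
    denominator = 1 - (-0.061607)(-0.0812) - (0.241298)(0.2463) = 0.93556596
  phi_33 = -0.06453292 / 0.93556596 = -0.069.
Therefore phi_{33} = -0.0690.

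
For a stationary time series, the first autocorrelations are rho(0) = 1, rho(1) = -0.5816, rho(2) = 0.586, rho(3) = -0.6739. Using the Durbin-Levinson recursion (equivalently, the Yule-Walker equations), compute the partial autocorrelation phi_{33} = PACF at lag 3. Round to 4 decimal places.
\phi_{33} = -0.4270

The PACF at lag k is phi_{kk}, the last component of the solution
to the Yule-Walker system G_k phi = r_k where
  (G_k)_{ij} = rho(|i - j|), (r_k)_i = rho(i), i,j = 1..k.
Equivalently, Durbin-Levinson gives phi_{kk} iteratively:
  phi_{11} = rho(1)
  phi_{kk} = [rho(k) - sum_{j=1..k-1} phi_{k-1,j} rho(k-j)]
            / [1 - sum_{j=1..k-1} phi_{k-1,j} rho(j)],
  phi_{k,j} = phi_{k-1,j} - phi_{kk} phi_{k-1,k-j},  j = 1..k-1.
Step k = 1:
  phi_11 = rho(1) = -0.5816.
Step k = 2:
  phi_22 = [rho(2) - phi_11 rho(1)] / [1 - phi_11 rho(1)] = [0.586 - (-0.5816)(-0.5816)] / [1 - (-0.5816)(-0.5816)]
         = 0.24774144 / 0.66174144 = 0.374378.
  Update: phi_21 = phi_11 - phi_22 phi_11 = -0.5816 - (0.374378)(-0.5816) = -0.363862.
Step k = 3:
  phi_33 = [rho(3) - phi_21 rho(2) - phi_22 rho(1)] / [1 - phi_21 rho(1) - phi_22 rho(2)]
    numerator   = -0.6739 - (-0.363862)(0.586) - (0.374378)(-0.5816) = -0.24293877
    denominator = 1 - (-0.363862)(-0.5816) - (0.374378)(0.586) = 0.56899249
  phi_33 = -0.24293877 / 0.56899249 = -0.427.
Therefore phi_{33} = -0.4270.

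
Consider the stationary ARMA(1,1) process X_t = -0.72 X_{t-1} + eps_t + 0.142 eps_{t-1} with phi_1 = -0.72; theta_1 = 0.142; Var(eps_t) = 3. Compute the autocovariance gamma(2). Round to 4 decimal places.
\gamma(2) = 2.3273

Multiply the model equation by X_{t-k} and take expectations. With theta_0 = psi_0 = 1 and psi_j the MA(infinity) weights, this gives
  gamma(k) - sum_i phi_i gamma(k-i) = c_k,
  c_k = sigma^2 * sum_{j=k..q} theta_j psi_{j-k}   (c_k = 0 for k > q),
using gamma(-m) = gamma(m).
psi-weights needed (psi_j = theta_j + sum_i phi_i psi_{j-i}):
  psi_1 = theta_1 + phi_1 = 0.142 + (-0.72) = -0.578
Right-hand sides:
  c_0 = sigma^2 (1 + theta_1 psi_1) = 3 * (1 + (0.142)(-0.578)) = 3 * 0.917924 = 2.753772
  c_1 = sigma^2 theta_1 = 3 * (0.142) = 0.426
  c_2 = 0
Equations for k = 0 and k = 1 (AR order 1):
  gamma(0) = phi_1 gamma(1) + c_0
  gamma(1) = phi_1 gamma(0) + c_1
Substituting the second into the first: gamma(0) (1 - phi_1^2) = c_0 + phi_1 c_1, so
  gamma(0) = (c_0 + phi_1 c_1) / (1 - phi_1^2) = (2.753772 + (-0.72)(0.426)) / (1 - (-0.72)^2) = 2.447052 / 0.4816 = 5.081088.
  gamma(1) = phi_1 gamma(0) + c_1 = (-0.72)(5.081088) + (0.426) = -3.232383.
For k = 2 (> q): gamma(2) = phi_1 gamma(1) = (-0.72)(-3.232383) = 2.327316.
Therefore gamma(2) = 2.3273 (to 4 decimal places).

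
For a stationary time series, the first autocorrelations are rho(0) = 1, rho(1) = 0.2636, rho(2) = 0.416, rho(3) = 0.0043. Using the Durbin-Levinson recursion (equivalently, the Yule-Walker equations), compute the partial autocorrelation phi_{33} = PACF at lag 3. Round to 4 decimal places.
\phi_{33} = -0.2030

The PACF at lag k is phi_{kk}, the last component of the solution
to the Yule-Walker system G_k phi = r_k where
  (G_k)_{ij} = rho(|i - j|), (r_k)_i = rho(i), i,j = 1..k.
Equivalently, Durbin-Levinson gives phi_{kk} iteratively:
  phi_{11} = rho(1)
  phi_{kk} = [rho(k) - sum_{j=1..k-1} phi_{k-1,j} rho(k-j)]
            / [1 - sum_{j=1..k-1} phi_{k-1,j} rho(j)],
  phi_{k,j} = phi_{k-1,j} - phi_{kk} phi_{k-1,k-j},  j = 1..k-1.
Step k = 1:
  phi_11 = rho(1) = 0.2636.
Step k = 2:
  phi_22 = [rho(2) - phi_11 rho(1)] / [1 - phi_11 rho(1)] = [0.416 - (0.2636)(0.2636)] / [1 - (0.2636)(0.2636)]
         = 0.34651504 / 0.93051504 = 0.372391.
  Update: phi_21 = phi_11 - phi_22 phi_11 = 0.2636 - (0.372391)(0.2636) = 0.165438.
Step k = 3:
  phi_33 = [rho(3) - phi_21 rho(2) - phi_22 rho(1)] / [1 - phi_21 rho(1) - phi_22 rho(2)]
    numerator   = 0.0043 - (0.165438)(0.416) - (0.372391)(0.2636) = -0.1626843
    denominator = 1 - (0.165438)(0.2636) - (0.372391)(0.416) = 0.8014761
  phi_33 = -0.1626843 / 0.8014761 = -0.203.
Therefore phi_{33} = -0.2030.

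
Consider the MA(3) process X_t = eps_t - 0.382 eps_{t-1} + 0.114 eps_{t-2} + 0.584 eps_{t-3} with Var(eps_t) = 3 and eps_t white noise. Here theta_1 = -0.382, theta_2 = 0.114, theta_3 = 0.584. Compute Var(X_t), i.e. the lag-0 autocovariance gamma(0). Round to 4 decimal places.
\gamma(0) = 4.4999

For an MA(q) process X_t = eps_t + sum_i theta_i eps_{t-i} with
Var(eps_t) = sigma^2, the variance is
  gamma(0) = sigma^2 * (1 + sum_i theta_i^2).
  sum_i theta_i^2 = (-0.382)^2 + (0.114)^2 + (0.584)^2 = 0.145924 + 0.012996 + 0.341056 = 0.499976.
  gamma(0) = 3 * (1 + 0.499976) = 3 * 1.499976 = 4.499928, which rounds to 4.4999.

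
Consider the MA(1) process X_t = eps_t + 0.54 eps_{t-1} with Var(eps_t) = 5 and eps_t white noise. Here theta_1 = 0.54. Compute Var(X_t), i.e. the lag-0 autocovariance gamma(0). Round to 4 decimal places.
\gamma(0) = 6.4580

For an MA(q) process X_t = eps_t + sum_i theta_i eps_{t-i} with
Var(eps_t) = sigma^2, the variance is
  gamma(0) = sigma^2 * (1 + sum_i theta_i^2).
  sum_i theta_i^2 = (0.54)^2 = 0.2916.
  gamma(0) = 5 * (1 + 0.2916) = 5 * 1.2916 = 6.458, which rounds to 6.4580.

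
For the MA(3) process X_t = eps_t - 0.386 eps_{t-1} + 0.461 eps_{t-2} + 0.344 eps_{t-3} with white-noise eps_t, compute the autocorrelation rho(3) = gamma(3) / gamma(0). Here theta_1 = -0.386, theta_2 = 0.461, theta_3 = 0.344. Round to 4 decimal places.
\rho(3) = 0.2325

For an MA(q) process with theta_0 = 1, the autocovariance is
  gamma(k) = sigma^2 * sum_{i=0..q-k} theta_i * theta_{i+k},
and rho(k) = gamma(k) / gamma(0). Sigma^2 cancels.
  numerator   = (1)*(0.344) = 0.344.
  denominator = (1)^2 + (-0.386)^2 + (0.461)^2 + (0.344)^2 = 1.479853.
  rho(3) = 0.344 / 1.479853 = 0.2325.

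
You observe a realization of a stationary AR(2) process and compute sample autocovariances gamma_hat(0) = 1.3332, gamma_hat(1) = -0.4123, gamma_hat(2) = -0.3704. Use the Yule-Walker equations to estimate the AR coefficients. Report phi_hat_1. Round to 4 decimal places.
\hat\phi_{1} = -0.4370

The Yule-Walker equations for an AR(p) process read, in matrix form,
  Gamma_p phi = r_p,   with   (Gamma_p)_{ij} = gamma(|i - j|),
                       (r_p)_i = gamma(i),   i,j = 1..p.
Substitute the sample gammas (Toeplitz matrix and right-hand side of size 2):
  Gamma_p = [[1.3332, -0.4123], [-0.4123, 1.3332]]
  r_p     = [-0.4123, -0.3704]
Written out:
  1.3332 phi_1 - 0.4123 phi_2 = -0.4123
  -0.4123 phi_1 + 1.3332 phi_2 = -0.3704
Solve by Cramer's rule:
  det = gamma(0)^2 - gamma(1)^2 = (1.3332)^2 - (-0.4123)^2 = 1.77742224 - 0.16999129 = 1.60743095
  phi_hat_1 = [gamma(1) gamma(0) - gamma(1) gamma(2)] / det = [(-0.4123)(1.3332) - (-0.4123)(-0.3704)] / 1.60743095 = -0.70239428 / 1.60743095 = -0.437
  phi_hat_2 = [gamma(0) gamma(2) - gamma(1)^2] / det = [(1.3332)(-0.3704) - (-0.4123)^2] / 1.60743095 = -0.66380857 / 1.60743095 = -0.413
So phi_hat = [-0.4370, -0.4130].
Therefore phi_hat_1 = -0.4370.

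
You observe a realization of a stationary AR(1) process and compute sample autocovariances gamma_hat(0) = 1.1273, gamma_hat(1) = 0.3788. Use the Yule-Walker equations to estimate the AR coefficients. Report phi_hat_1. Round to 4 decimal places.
\hat\phi_{1} = 0.3360

The Yule-Walker equations for an AR(p) process read, in matrix form,
  Gamma_p phi = r_p,   with   (Gamma_p)_{ij} = gamma(|i - j|),
                       (r_p)_i = gamma(i),   i,j = 1..p.
Substitute the sample gammas (Toeplitz matrix and right-hand side of size 1):
  Gamma_p = [[1.1273]]
  r_p     = [0.3788]
With p = 1 this is the single equation gamma(0) phi_1 = gamma(1):
  phi_hat_1 = gamma(1) / gamma(0) = 0.3788 / 1.1273 = 0.3360.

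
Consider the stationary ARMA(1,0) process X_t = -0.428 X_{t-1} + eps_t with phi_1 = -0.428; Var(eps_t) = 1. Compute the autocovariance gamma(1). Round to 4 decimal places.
\gamma(1) = -0.5240

Multiply the model equation by X_{t-k} and take expectations. With theta_0 = psi_0 = 1 and psi_j the MA(infinity) weights, this gives
  gamma(k) - sum_i phi_i gamma(k-i) = c_k,
  c_k = sigma^2 * sum_{j=k..q} theta_j psi_{j-k}   (c_k = 0 for k > q),
using gamma(-m) = gamma(m).
Pure AR (q = 0): c_0 = sigma^2 = 1, c_k = 0 for k >= 1.
Equations for k = 0 and k = 1 (AR order 1):
  gamma(0) = phi_1 gamma(1) + c_0
  gamma(1) = phi_1 gamma(0) + c_1
Substituting the second into the first: gamma(0) (1 - phi_1^2) = c_0 + phi_1 c_1, so
  gamma(0) = c_0 / (1 - phi_1^2) = 1 / (1 - (-0.428)^2) = 1 / 0.816816 = 1.224266.
  gamma(1) = phi_1 gamma(0) = (-0.428)(1.224266) = -0.523986.
Therefore gamma(1) = -0.5240 (to 4 decimal places).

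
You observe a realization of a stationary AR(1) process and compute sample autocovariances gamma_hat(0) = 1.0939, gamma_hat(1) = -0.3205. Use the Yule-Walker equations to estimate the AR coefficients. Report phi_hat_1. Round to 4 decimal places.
\hat\phi_{1} = -0.2930

The Yule-Walker equations for an AR(p) process read, in matrix form,
  Gamma_p phi = r_p,   with   (Gamma_p)_{ij} = gamma(|i - j|),
                       (r_p)_i = gamma(i),   i,j = 1..p.
Substitute the sample gammas (Toeplitz matrix and right-hand side of size 1):
  Gamma_p = [[1.0939]]
  r_p     = [-0.3205]
With p = 1 this is the single equation gamma(0) phi_1 = gamma(1):
  phi_hat_1 = gamma(1) / gamma(0) = -0.3205 / 1.0939 = -0.2930.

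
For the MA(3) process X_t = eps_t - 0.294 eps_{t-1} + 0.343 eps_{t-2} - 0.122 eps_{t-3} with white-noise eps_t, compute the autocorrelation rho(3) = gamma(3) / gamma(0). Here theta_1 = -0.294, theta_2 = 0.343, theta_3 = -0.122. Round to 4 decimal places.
\rho(3) = -0.1001

For an MA(q) process with theta_0 = 1, the autocovariance is
  gamma(k) = sigma^2 * sum_{i=0..q-k} theta_i * theta_{i+k},
and rho(k) = gamma(k) / gamma(0). Sigma^2 cancels.
  numerator   = (1)*(-0.122) = -0.122.
  denominator = (1)^2 + (-0.294)^2 + (0.343)^2 + (-0.122)^2 = 1.218969.
  rho(3) = -0.122 / 1.218969 = -0.1001.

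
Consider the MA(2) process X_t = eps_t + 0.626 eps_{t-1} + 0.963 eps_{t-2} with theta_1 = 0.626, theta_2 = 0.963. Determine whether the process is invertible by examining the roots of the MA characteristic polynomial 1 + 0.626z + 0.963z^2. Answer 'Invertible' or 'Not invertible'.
\text{Invertible}

The MA(q) characteristic polynomial is P(z) = 1 + 0.626z + 0.963z^2.
Invertibility requires all roots to lie outside the unit circle, i.e. |z| > 1 for every root.
Set 1 + (0.626) z + (0.963) z^2 = 0, i.e. a z^2 + b z + c = 0 with a = 0.963, b = 0.626, c = 1.
Discriminant D = b^2 - 4ac = (0.626)^2 - 4*(0.963)*1 = 0.391876 - (3.852) = -3.460124.
D < 0, so the roots are the complex-conjugate pair z = (-b +/- i sqrt(-D)) / (2a) = -0.325 +/- 0.9658i.
For a conjugate pair |z|^2 = z * conj(z) = (product of roots) = c/a = 1/(0.963) = 1.038422, so |z| = sqrt(1.038422) = 1.019 for both roots.
Moduli of all roots: 1.0190, 1.0190.
All moduli strictly greater than 1? Yes.
Verdict: Invertible.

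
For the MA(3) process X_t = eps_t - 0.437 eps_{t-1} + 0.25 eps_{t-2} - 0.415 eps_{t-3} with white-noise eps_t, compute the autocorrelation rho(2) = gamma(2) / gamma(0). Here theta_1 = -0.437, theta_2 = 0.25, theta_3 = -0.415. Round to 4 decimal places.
\rho(2) = 0.3026

For an MA(q) process with theta_0 = 1, the autocovariance is
  gamma(k) = sigma^2 * sum_{i=0..q-k} theta_i * theta_{i+k},
and rho(k) = gamma(k) / gamma(0). Sigma^2 cancels.
  numerator   = (1)*(0.25) + (-0.437)*(-0.415) = 0.431355.
  denominator = (1)^2 + (-0.437)^2 + (0.25)^2 + (-0.415)^2 = 1.425694.
  rho(2) = 0.431355 / 1.425694 = 0.3026.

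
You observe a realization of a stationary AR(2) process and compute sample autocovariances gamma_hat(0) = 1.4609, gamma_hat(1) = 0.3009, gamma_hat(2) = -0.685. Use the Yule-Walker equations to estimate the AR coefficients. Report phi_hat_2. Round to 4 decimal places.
\hat\phi_{2} = -0.5340

The Yule-Walker equations for an AR(p) process read, in matrix form,
  Gamma_p phi = r_p,   with   (Gamma_p)_{ij} = gamma(|i - j|),
                       (r_p)_i = gamma(i),   i,j = 1..p.
Substitute the sample gammas (Toeplitz matrix and right-hand side of size 2):
  Gamma_p = [[1.4609, 0.3009], [0.3009, 1.4609]]
  r_p     = [0.3009, -0.685]
Written out:
  1.4609 phi_1 + 0.3009 phi_2 = 0.3009
  0.3009 phi_1 + 1.4609 phi_2 = -0.685
Solve by Cramer's rule:
  det = gamma(0)^2 - gamma(1)^2 = (1.4609)^2 - (0.3009)^2 = 2.13422881 - 0.09054081 = 2.043688
  phi_hat_1 = [gamma(1) gamma(0) - gamma(1) gamma(2)] / det = [(0.3009)(1.4609) - (0.3009)(-0.685)] / 2.043688 = 0.64570131 / 2.043688 = 0.3159
  phi_hat_2 = [gamma(0) gamma(2) - gamma(1)^2] / det = [(1.4609)(-0.685) - (0.3009)^2] / 2.043688 = -1.09125731 / 2.043688 = -0.534
So phi_hat = [0.3159, -0.5340].
Therefore phi_hat_2 = -0.5340.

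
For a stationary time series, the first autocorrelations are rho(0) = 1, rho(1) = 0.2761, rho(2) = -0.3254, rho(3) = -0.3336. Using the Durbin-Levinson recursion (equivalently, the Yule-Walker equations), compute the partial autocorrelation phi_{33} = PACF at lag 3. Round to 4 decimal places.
\phi_{33} = -0.1130

The PACF at lag k is phi_{kk}, the last component of the solution
to the Yule-Walker system G_k phi = r_k where
  (G_k)_{ij} = rho(|i - j|), (r_k)_i = rho(i), i,j = 1..k.
Equivalently, Durbin-Levinson gives phi_{kk} iteratively:
  phi_{11} = rho(1)
  phi_{kk} = [rho(k) - sum_{j=1..k-1} phi_{k-1,j} rho(k-j)]
            / [1 - sum_{j=1..k-1} phi_{k-1,j} rho(j)],
  phi_{k,j} = phi_{k-1,j} - phi_{kk} phi_{k-1,k-j},  j = 1..k-1.
Step k = 1:
  phi_11 = rho(1) = 0.2761.
Step k = 2:
  phi_22 = [rho(2) - phi_11 rho(1)] / [1 - phi_11 rho(1)] = [-0.3254 - (0.2761)(0.2761)] / [1 - (0.2761)(0.2761)]
         = -0.40163121 / 0.92376879 = -0.434775.
  Update: phi_21 = phi_11 - phi_22 phi_11 = 0.2761 - (-0.434775)(0.2761) = 0.396141.
Step k = 3:
  phi_33 = [rho(3) - phi_21 rho(2) - phi_22 rho(1)] / [1 - phi_21 rho(1) - phi_22 rho(2)]
    numerator   = -0.3336 - (0.396141)(-0.3254) - (-0.434775)(0.2761) = -0.08465436
    denominator = 1 - (0.396141)(0.2761) - (-0.434775)(-0.3254) = 0.74914974
  phi_33 = -0.08465436 / 0.74914974 = -0.113.
Therefore phi_{33} = -0.1130.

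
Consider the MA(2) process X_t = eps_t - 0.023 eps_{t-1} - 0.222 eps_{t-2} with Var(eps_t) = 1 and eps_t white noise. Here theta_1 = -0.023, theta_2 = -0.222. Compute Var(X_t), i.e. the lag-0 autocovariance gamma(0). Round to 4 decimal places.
\gamma(0) = 1.0498

For an MA(q) process X_t = eps_t + sum_i theta_i eps_{t-i} with
Var(eps_t) = sigma^2, the variance is
  gamma(0) = sigma^2 * (1 + sum_i theta_i^2).
  sum_i theta_i^2 = (-0.023)^2 + (-0.222)^2 = 0.000529 + 0.049284 = 0.049813.
  gamma(0) = 1 * (1 + 0.049813) = 1 * 1.049813 = 1.049813, which rounds to 1.0498.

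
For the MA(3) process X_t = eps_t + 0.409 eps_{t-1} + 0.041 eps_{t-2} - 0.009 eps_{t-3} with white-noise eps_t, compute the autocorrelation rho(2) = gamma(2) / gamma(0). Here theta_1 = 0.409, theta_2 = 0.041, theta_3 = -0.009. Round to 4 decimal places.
\rho(2) = 0.0319

For an MA(q) process with theta_0 = 1, the autocovariance is
  gamma(k) = sigma^2 * sum_{i=0..q-k} theta_i * theta_{i+k},
and rho(k) = gamma(k) / gamma(0). Sigma^2 cancels.
  numerator   = (1)*(0.041) + (0.409)*(-0.009) = 0.037319.
  denominator = (1)^2 + (0.409)^2 + (0.041)^2 + (-0.009)^2 = 1.169043.
  rho(2) = 0.037319 / 1.169043 = 0.0319.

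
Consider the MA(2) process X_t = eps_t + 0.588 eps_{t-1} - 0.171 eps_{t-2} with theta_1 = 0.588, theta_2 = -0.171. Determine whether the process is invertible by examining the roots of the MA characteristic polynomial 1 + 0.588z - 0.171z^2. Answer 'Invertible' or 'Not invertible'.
\text{Invertible}

The MA(q) characteristic polynomial is P(z) = 1 + 0.588z - 0.171z^2.
Invertibility requires all roots to lie outside the unit circle, i.e. |z| > 1 for every root.
Set 1 + (0.588) z + (-0.171) z^2 = 0, i.e. a z^2 + b z + c = 0 with a = -0.171, b = 0.588, c = 1.
Discriminant D = b^2 - 4ac = (0.588)^2 - 4*(-0.171)*1 = 0.345744 - (-0.684) = 1.029744.
D >= 0, so the roots are real: z = (-b +/- sqrt(D)) / (2a) = (-0.588 +/- 1.014763) / (-0.342).
  z_1 = (-0.588 + 1.014763) / (-0.342) = -1.2478,   |z_1| = 1.2478.
  z_2 = (-0.588 - 1.014763) / (-0.342) = 4.6864,   |z_2| = 4.6864.
Moduli of all roots: 1.2478, 4.6864.
All moduli strictly greater than 1? Yes.
Verdict: Invertible.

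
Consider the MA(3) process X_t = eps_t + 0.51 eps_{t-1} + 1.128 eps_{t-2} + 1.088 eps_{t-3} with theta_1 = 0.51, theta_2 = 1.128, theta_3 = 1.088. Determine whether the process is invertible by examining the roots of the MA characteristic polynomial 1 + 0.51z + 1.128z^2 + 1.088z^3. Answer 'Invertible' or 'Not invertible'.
\text{Not invertible}

The MA(q) characteristic polynomial is P(z) = 1 + 0.51z + 1.128z^2 + 1.088z^3.
Invertibility requires all roots to lie outside the unit circle, i.e. |z| > 1 for every root.
Degree 3: look for a simple real root z0 first, then factor out (1 - z/z0) and solve the remaining quadratic.
Testing z0 = -1.25: P(-1.25) = 1 + (0.51)(-1.25) + (1.128)(-1.25)^2 + (1.088)(-1.25)^3
  = 1 + (-0.6375) + (1.7625) + (-2.125) = 0.  So z_0 = -1.25 is a root, |z_0| = 1.25.
Divide out the factor (1 + 0.8 z) = (1 - z/z0) (since 1/z0 = -0.8):
  P(z) = (1 + 0.8 z)(1 + (-0.29) z + (1.36) z^2)
  [check: z-coef -0.29 - (-0.8) = 0.51; z^2-coef 1.36 - (-0.8)(-0.29) = 1.128; z^3-coef -(-0.8)(1.36) = 1.088.]
Remaining roots from the quadratic factor 1 + (-0.29) z + (1.36) z^2:
  Set 1 + (-0.29) z + (1.36) z^2 = 0, i.e. a z^2 + b z + c = 0 with a = 1.36, b = -0.29, c = 1.
  Discriminant D = b^2 - 4ac = (-0.29)^2 - 4*(1.36)*1 = 0.0841 - (5.44) = -5.3559.
  D < 0, so the roots are the complex-conjugate pair z = (-b +/- i sqrt(-D)) / (2a) = 0.1066 +/- 0.8508i.
  For a conjugate pair |z|^2 = z * conj(z) = (product of roots) = c/a = 1/(1.36) = 0.735294, so |z| = sqrt(0.735294) = 0.8575 for both roots.
Moduli of all roots: 1.2500, 0.8575, 0.8575.
All moduli strictly greater than 1? No.
Verdict: Not invertible.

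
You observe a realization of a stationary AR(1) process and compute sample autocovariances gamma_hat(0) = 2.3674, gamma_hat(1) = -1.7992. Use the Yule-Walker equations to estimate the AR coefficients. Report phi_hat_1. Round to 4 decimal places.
\hat\phi_{1} = -0.7600

The Yule-Walker equations for an AR(p) process read, in matrix form,
  Gamma_p phi = r_p,   with   (Gamma_p)_{ij} = gamma(|i - j|),
                       (r_p)_i = gamma(i),   i,j = 1..p.
Substitute the sample gammas (Toeplitz matrix and right-hand side of size 1):
  Gamma_p = [[2.3674]]
  r_p     = [-1.7992]
With p = 1 this is the single equation gamma(0) phi_1 = gamma(1):
  phi_hat_1 = gamma(1) / gamma(0) = -1.7992 / 2.3674 = -0.7600.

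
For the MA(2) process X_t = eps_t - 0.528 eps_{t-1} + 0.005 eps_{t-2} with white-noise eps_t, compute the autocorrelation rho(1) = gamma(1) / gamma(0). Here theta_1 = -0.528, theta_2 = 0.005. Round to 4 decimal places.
\rho(1) = -0.4149

For an MA(q) process with theta_0 = 1, the autocovariance is
  gamma(k) = sigma^2 * sum_{i=0..q-k} theta_i * theta_{i+k},
and rho(k) = gamma(k) / gamma(0). Sigma^2 cancels.
  numerator   = (1)*(-0.528) + (-0.528)*(0.005) = -0.53064.
  denominator = (1)^2 + (-0.528)^2 + (0.005)^2 = 1.278809.
  rho(1) = -0.53064 / 1.278809 = -0.4149.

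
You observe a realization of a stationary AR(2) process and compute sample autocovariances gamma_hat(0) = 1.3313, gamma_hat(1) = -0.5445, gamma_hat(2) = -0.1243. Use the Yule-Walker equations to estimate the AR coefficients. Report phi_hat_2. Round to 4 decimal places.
\hat\phi_{2} = -0.3130

The Yule-Walker equations for an AR(p) process read, in matrix form,
  Gamma_p phi = r_p,   with   (Gamma_p)_{ij} = gamma(|i - j|),
                       (r_p)_i = gamma(i),   i,j = 1..p.
Substitute the sample gammas (Toeplitz matrix and right-hand side of size 2):
  Gamma_p = [[1.3313, -0.5445], [-0.5445, 1.3313]]
  r_p     = [-0.5445, -0.1243]
Written out:
  1.3313 phi_1 - 0.5445 phi_2 = -0.5445
  -0.5445 phi_1 + 1.3313 phi_2 = -0.1243
Solve by Cramer's rule:
  det = gamma(0)^2 - gamma(1)^2 = (1.3313)^2 - (-0.5445)^2 = 1.77235969 - 0.29648025 = 1.47587944
  phi_hat_1 = [gamma(1) gamma(0) - gamma(1) gamma(2)] / det = [(-0.5445)(1.3313) - (-0.5445)(-0.1243)] / 1.47587944 = -0.7925742 / 1.47587944 = -0.537
  phi_hat_2 = [gamma(0) gamma(2) - gamma(1)^2] / det = [(1.3313)(-0.1243) - (-0.5445)^2] / 1.47587944 = -0.46196084 / 1.47587944 = -0.313
So phi_hat = [-0.5370, -0.3130].
Therefore phi_hat_2 = -0.3130.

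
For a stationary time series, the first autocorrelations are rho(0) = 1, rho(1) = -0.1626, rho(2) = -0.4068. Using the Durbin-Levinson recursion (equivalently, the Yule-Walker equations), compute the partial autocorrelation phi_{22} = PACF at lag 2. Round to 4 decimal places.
\phi_{22} = -0.4450

The PACF at lag k is phi_{kk}, the last component of the solution
to the Yule-Walker system G_k phi = r_k where
  (G_k)_{ij} = rho(|i - j|), (r_k)_i = rho(i), i,j = 1..k.
Equivalently, Durbin-Levinson gives phi_{kk} iteratively:
  phi_{11} = rho(1)
  phi_{kk} = [rho(k) - sum_{j=1..k-1} phi_{k-1,j} rho(k-j)]
            / [1 - sum_{j=1..k-1} phi_{k-1,j} rho(j)],
  phi_{k,j} = phi_{k-1,j} - phi_{kk} phi_{k-1,k-j},  j = 1..k-1.
Step k = 1:
  phi_11 = rho(1) = -0.1626.
Step k = 2:
  phi_22 = [rho(2) - phi_11 rho(1)] / [1 - phi_11 rho(1)] = [-0.4068 - (-0.1626)(-0.1626)] / [1 - (-0.1626)(-0.1626)]
         = -0.43323876 / 0.97356124 = -0.445.
Therefore phi_{22} = -0.4450.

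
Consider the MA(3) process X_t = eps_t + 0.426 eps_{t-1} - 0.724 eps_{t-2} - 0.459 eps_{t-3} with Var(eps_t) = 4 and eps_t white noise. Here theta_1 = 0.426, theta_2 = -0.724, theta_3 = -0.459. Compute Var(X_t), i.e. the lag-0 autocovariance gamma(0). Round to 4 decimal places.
\gamma(0) = 7.6653

For an MA(q) process X_t = eps_t + sum_i theta_i eps_{t-i} with
Var(eps_t) = sigma^2, the variance is
  gamma(0) = sigma^2 * (1 + sum_i theta_i^2).
  sum_i theta_i^2 = (0.426)^2 + (-0.724)^2 + (-0.459)^2 = 0.181476 + 0.524176 + 0.210681 = 0.916333.
  gamma(0) = 4 * (1 + 0.916333) = 4 * 1.916333 = 7.665332, which rounds to 7.6653.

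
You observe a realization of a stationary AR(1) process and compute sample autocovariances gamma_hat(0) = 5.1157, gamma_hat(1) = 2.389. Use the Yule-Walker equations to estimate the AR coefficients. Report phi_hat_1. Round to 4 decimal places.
\hat\phi_{1} = 0.4670

The Yule-Walker equations for an AR(p) process read, in matrix form,
  Gamma_p phi = r_p,   with   (Gamma_p)_{ij} = gamma(|i - j|),
                       (r_p)_i = gamma(i),   i,j = 1..p.
Substitute the sample gammas (Toeplitz matrix and right-hand side of size 1):
  Gamma_p = [[5.1157]]
  r_p     = [2.389]
With p = 1 this is the single equation gamma(0) phi_1 = gamma(1):
  phi_hat_1 = gamma(1) / gamma(0) = 2.389 / 5.1157 = 0.4670.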